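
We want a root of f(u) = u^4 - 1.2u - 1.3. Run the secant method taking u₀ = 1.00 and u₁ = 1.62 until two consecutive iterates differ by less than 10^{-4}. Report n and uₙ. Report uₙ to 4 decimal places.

f(1.00) = -1.500000, f(1.62) = 3.643475
u₂ = 1.620000 − 3.643475·(0.620000)/(5.143475) = 1.180812;  |Δ| = 0.439188
f(1.180812) = -0.772857
u₃ = 1.180812 − (-0.772857)·(-0.439188)/(-4.416332) = 1.257669;  |Δ| = 0.076858
f(1.257669) = -0.307326
u₄ = 1.257669 − (-0.307326)·(0.076858)/(0.465531) = 1.308408;  |Δ| = 0.050739
f(1.308408) = 0.060621
u₅ = 1.308408 − 0.060621·(0.050739)/(0.367946) = 1.300049;  |Δ| = 0.008359
f(1.300049) = -0.003530
u₆ = 1.300049 − (-0.003530)·(-0.008359)/(-0.064151) = 1.300509;  |Δ| = 0.000460
f(1.300509) = -0.000037
u₇ = 1.300509 − (-0.000037)·(0.000460)/(0.003493) = 1.300514;  |Δ| = 0.000005
|u₇ − u₆| = 0.000005 < 10^{-4}

n = 7, uₙ = 1.3005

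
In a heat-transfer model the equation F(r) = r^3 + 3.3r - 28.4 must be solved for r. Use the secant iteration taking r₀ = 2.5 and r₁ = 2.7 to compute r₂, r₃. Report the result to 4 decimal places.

2.6918, 2.6923

F(2.5) = -4.525000, F(2.7) = 0.193000
r₂ = 2.700000 − 0.193000·(2.700000 − 2.500000) / (0.193000 − (-4.525000)) = 2.700000 − (0.038600)/(4.718000) = 2.691819
F(2.691819) = -0.012385
r₃ = 2.691819 − (-0.012385)·(2.691819 − 2.700000) / (-0.012385 − 0.193000) = 2.691819 − (0.000101)/(-0.205385) = 2.692312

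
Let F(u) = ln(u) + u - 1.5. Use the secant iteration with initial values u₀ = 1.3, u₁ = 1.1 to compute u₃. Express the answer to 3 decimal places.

1.265

F(1.3) = 0.06236, F(1.1) = -0.30469
u₂ = 1.10000 − (-0.30469)·(1.10000 − 1.30000) / (-0.30469 − 0.06236) = 1.10000 − (0.06094)/(-0.36705) = 1.26602
F(1.26602) = 0.00190
u₃ = 1.26602 − 0.00190·(1.26602 − 1.10000) / (0.00190 − (-0.30469)) = 1.26602 − (0.00031)/(0.30659) = 1.26499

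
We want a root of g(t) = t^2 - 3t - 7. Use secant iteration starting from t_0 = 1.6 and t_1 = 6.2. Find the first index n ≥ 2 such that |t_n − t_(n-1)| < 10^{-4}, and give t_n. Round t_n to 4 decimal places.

g(1.6) = -9.240000, g(6.2) = 12.840000
t_2 = 6.200000 − 12.840000·(4.600000)/(22.080000) = 3.525000;  |Δ| = 2.675000
g(3.525000) = -5.149375
t_3 = 3.525000 − (-5.149375)·(-2.675000)/(-17.989375) = 4.290706;  |Δ| = 0.765706
g(4.290706) = -1.461958
t_4 = 4.290706 − (-1.461958)·(0.765706)/(3.687417) = 4.594288;  |Δ| = 0.303581
g(4.594288) = 0.324616
t_5 = 4.594288 − 0.324616·(0.303581)/(1.786574) = 4.539128;  |Δ| = 0.055160
g(4.539128) = -0.013703
t_6 = 4.539128 − (-0.013703)·(-0.055160)/(-0.338319) = 4.541362;  |Δ| = 0.002234
g(4.541362) = -0.000118
t_7 = 4.541362 − (-0.000118)·(0.002234)/(0.013585) = 4.541381;  |Δ| = 0.000019
|t_7 − t_6| = 0.000019 < 10^{-4}

n = 7, t_n = 4.5414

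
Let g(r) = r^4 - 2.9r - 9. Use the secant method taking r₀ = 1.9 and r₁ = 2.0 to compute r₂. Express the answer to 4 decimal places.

g(1.9) = -1.477900, g(2.0) = 1.200000
r₂ = 2.000000 − 1.200000·(2.000000 − 1.900000) / (1.200000 − (-1.477900)) = 2.000000 − (0.120000)/(2.677900) = 1.955189

1.9552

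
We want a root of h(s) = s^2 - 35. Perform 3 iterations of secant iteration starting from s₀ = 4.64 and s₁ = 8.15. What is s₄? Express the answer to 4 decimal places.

5.9168

h(4.64) = -13.470400, h(8.15) = 31.422500
s₂ = 8.150000 − 31.422500·(8.150000 − 4.640000) / (31.422500 − (-13.470400)) = 8.150000 − (110.292975)/(44.892900) = 5.693198
h(5.693198) = -2.587499
s₃ = 5.693198 − (-2.587499)·(5.693198 − 8.150000) / (-2.587499 − 31.422500) = 5.693198 − (6.356972)/(-34.009999) = 5.880113
h(5.880113) = -0.424276
s₄ = 5.880113 − (-0.424276)·(5.880113 − 5.693198) / (-0.424276 − (-2.587499)) = 5.880113 − (-0.079303)/(2.163223) = 5.916772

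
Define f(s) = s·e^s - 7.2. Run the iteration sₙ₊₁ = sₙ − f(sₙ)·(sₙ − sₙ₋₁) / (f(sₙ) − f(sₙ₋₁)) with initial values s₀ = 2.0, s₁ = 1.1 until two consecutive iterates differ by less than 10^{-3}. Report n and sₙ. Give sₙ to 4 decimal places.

n = 6, sₙ = 1.5414

f(2.0) = 7.578112, f(1.1) = -3.895417
s₂ = 1.100000 − (-3.895417)·(-0.900000)/(-11.473530) = 1.405562;  |Δ| = 0.305562
f(1.405562) = -1.468373
s₃ = 1.405562 − (-1.468373)·(0.305562)/(2.427044) = 1.590429;  |Δ| = 0.184867
f(1.590429) = 0.602406
s₄ = 1.590429 − 0.602406·(0.184867)/(2.070780) = 1.536649;  |Δ| = 0.053779
f(1.536649) = -0.056136
s₅ = 1.536649 − (-0.056136)·(-0.053779)/(-0.658542) = 1.541234;  |Δ| = 0.004584
f(1.541234) = -0.001901
s₆ = 1.541234 − (-0.001901)·(0.004584)/(0.054235) = 1.541394;  |Δ| = 0.000161
|s₆ − s₅| = 0.000161 < 10^{-3}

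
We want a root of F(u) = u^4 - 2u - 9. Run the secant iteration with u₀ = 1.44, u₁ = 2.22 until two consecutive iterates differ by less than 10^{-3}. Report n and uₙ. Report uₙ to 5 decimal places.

F(1.44) = -7.5801830, F(2.22) = 10.8491266
u₂ = 2.2200000 − 10.8491266·(0.7800000)/(18.4293096) = 1.7608228;  |Δ| = 0.4591772
F(1.7608228) = -2.9085643
u₃ = 1.7608228 − (-2.9085643)·(-0.4591772)/(-13.7576909) = 1.8578992;  |Δ| = 0.0970763
F(1.8578992) = -0.8009492
u₄ = 1.8578992 − (-0.8009492)·(0.0970763)/(2.1076151) = 1.8947907;  |Δ| = 0.0368916
F(1.8947907) = 0.1001835
u₅ = 1.8947907 − 0.1001835·(0.0368916)/(0.9011327) = 1.8906893;  |Δ| = 0.0041014
F(1.8906893) = -0.0028554
u₆ = 1.8906893 − (-0.0028554)·(-0.0041014)/(-0.1030389) = 1.8908030;  |Δ| = 0.0001137
|u₆ − u₅| = 0.0001137 < 10^{-3}

n = 6, uₙ = 1.89080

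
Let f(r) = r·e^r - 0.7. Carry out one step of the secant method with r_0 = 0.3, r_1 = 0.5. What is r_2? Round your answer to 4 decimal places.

f(0.3) = -0.295042, f(0.5) = 0.124361
r_2 = 0.500000 − 0.124361·(0.500000 − 0.300000) / (0.124361 − (-0.295042)) = 0.500000 − (0.024872)/(0.419403) = 0.440696

0.4407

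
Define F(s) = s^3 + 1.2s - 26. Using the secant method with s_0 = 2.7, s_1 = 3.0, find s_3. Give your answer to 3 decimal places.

F(2.7) = -3.07700, F(3.0) = 4.60000
s_2 = 3.00000 − 4.60000·(3.00000 − 2.70000) / (4.60000 − (-3.07700)) = 3.00000 − (1.38000)/(7.67700) = 2.82024
F(2.82024) = -0.18416
s_3 = 2.82024 − (-0.18416)·(2.82024 − 3.00000) / (-0.18416 − 4.60000) = 2.82024 − (0.03310)/(-4.78416) = 2.82716

2.827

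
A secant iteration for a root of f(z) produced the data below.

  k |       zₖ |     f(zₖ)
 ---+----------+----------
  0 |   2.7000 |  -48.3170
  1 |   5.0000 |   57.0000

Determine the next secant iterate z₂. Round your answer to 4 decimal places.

z₂ = 5.0000 − 57.0000·(5.0000 − 2.7000) / (57.0000 − (-48.3170))
   = 5.0000 − (131.100000)/(105.317000) = 3.755187

3.7552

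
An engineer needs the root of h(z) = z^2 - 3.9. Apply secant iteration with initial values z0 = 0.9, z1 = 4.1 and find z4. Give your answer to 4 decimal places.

h(0.9) = -3.090000, h(4.1) = 12.910000
z2 = 4.100000 − 12.910000·(4.100000 − 0.900000) / (12.910000 − (-3.090000)) = 4.100000 − (41.312000)/(16.000000) = 1.518000
h(1.518000) = -1.595676
z3 = 1.518000 − (-1.595676)·(1.518000 − 4.100000) / (-1.595676 − 12.910000) = 1.518000 − (4.120035)/(-14.505676) = 1.802029
h(1.802029) = -0.652691
z4 = 1.802029 − (-0.652691)·(1.802029 − 1.518000) / (-0.652691 − (-1.595676)) = 1.802029 − (-0.185383)/(0.942985) = 1.998621

1.9986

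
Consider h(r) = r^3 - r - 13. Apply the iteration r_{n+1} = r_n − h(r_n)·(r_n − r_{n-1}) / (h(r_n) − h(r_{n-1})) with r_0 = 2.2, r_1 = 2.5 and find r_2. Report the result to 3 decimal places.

h(2.2) = -4.55200, h(2.5) = 0.12500
r_2 = 2.50000 − 0.12500·(2.50000 − 2.20000) / (0.12500 − (-4.55200)) = 2.50000 − (0.03750)/(4.67700) = 2.49198

2.492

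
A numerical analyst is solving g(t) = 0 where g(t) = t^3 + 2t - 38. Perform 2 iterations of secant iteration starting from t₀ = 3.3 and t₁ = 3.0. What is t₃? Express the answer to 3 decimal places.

g(3.3) = 4.53700, g(3.0) = -5.00000
t₂ = 3.00000 − (-5.00000)·(3.00000 − 3.30000) / (-5.00000 − 4.53700) = 3.00000 − (1.50000)/(-9.53700) = 3.15728
g(3.15728) = -0.21229
t₃ = 3.15728 − (-0.21229)·(3.15728 − 3.00000) / (-0.21229 − (-5.00000)) = 3.15728 − (-0.03339)/(4.78771) = 3.16426

3.164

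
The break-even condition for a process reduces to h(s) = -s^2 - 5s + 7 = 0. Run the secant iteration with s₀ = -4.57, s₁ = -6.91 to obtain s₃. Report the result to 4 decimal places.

h(-4.57) = 8.965100, h(-6.91) = -6.198100
s₂ = -6.910000 − (-6.198100)·(-6.910000 − (-4.570000)) / (-6.198100 − 8.965100) = -6.910000 − (14.503554)/(-15.163200) = -5.953503
h(-5.953503) = 1.323316
s₃ = -5.953503 − 1.323316·(-5.953503 − (-6.910000)) / (1.323316 − (-6.198100)) = -5.953503 − (1.265748)/(7.521416) = -6.121789

-6.1218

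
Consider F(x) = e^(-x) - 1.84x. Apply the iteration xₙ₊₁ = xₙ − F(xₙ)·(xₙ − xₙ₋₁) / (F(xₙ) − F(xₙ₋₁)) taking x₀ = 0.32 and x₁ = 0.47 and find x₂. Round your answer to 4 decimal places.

0.3746

F(0.32) = 0.137349, F(0.47) = -0.239798
x₂ = 0.470000 − (-0.239798)·(0.470000 − 0.320000) / (-0.239798 − 0.137349) = 0.470000 − (-0.035970)/(-0.377147) = 0.374627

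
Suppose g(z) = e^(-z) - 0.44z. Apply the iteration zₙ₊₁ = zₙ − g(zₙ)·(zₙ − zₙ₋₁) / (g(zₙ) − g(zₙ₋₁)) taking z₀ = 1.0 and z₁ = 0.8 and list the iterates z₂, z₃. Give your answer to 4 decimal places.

g(1.0) = -0.072121, g(0.8) = 0.097329
z₂ = 0.800000 − 0.097329·(0.800000 − 1.000000) / (0.097329 − (-0.072121)) = 0.800000 − (-0.019466)/(0.169450) = 0.914877
g(0.914877) = -0.001980
z₃ = 0.914877 − (-0.001980)·(0.914877 − 0.800000) / (-0.001980 − 0.097329) = 0.914877 − (-0.000227)/(-0.099309) = 0.912587

0.9149, 0.9126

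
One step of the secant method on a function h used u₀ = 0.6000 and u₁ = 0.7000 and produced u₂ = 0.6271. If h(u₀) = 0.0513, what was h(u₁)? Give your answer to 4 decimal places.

-0.1380

The secant line through (0.6000, 0.0513) and (0.7000, h(u₁)) crosses zero at u₂ = 0.6271.
So (0.6000, 0.0513), (0.7000, h(u₁)), (0.6271, 0) are collinear:
h(u₁) = 0.0513 · (0.7000 − 0.6271) / (0.6000 − 0.6271) = 0.0513 · (0.072900)/(-0.027100) = -0.137999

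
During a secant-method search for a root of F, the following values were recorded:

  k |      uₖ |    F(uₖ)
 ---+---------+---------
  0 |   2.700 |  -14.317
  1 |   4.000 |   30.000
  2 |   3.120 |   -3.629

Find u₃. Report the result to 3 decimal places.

u₃ = 3.120 − (-3.629)·(3.120 − 4.000) / (-3.629 − 30.000)
   = 3.120 − (3.19352)/(-33.62900) = 3.21496

3.215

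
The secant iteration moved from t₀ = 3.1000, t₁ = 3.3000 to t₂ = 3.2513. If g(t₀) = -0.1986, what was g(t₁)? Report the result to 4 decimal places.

The secant line through (3.1000, -0.1986) and (3.3000, g(t₁)) crosses zero at t₂ = 3.2513.
So (3.1000, -0.1986), (3.3000, g(t₁)), (3.2513, 0) are collinear:
g(t₁) = -0.1986 · (3.3000 − 3.2513) / (3.1000 − 3.2513) = -0.1986 · (0.048700)/(-0.151300) = 0.063925

0.0639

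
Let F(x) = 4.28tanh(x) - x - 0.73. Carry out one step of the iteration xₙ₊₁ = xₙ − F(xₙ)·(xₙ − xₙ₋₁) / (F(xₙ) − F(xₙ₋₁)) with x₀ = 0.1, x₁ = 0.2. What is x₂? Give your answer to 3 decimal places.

0.227

F(0.1) = -0.40342, F(0.2) = -0.08523
x₂ = 0.20000 − (-0.08523)·(0.20000 − 0.10000) / (-0.08523 − (-0.40342)) = 0.20000 − (-0.00852)/(0.31819) = 0.22679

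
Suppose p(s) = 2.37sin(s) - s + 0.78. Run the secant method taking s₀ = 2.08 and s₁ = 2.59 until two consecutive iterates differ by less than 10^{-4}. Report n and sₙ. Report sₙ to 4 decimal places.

n = 5, sₙ = 2.3930

p(2.08) = 0.769325, p(2.59) = -0.568015
s₂ = 2.590000 − (-0.568015)·(0.510000)/(-1.337340) = 2.373385;  |Δ| = 0.216615
p(2.373385) = 0.053403
s₃ = 2.373385 − 0.053403·(-0.216615)/(0.621418) = 2.392000;  |Δ| = 0.018615
p(2.392000) = 0.002776
s₄ = 2.392000 − 0.002776·(0.018615)/(-0.050626) = 2.393021;  |Δ| = 0.001021
p(2.393021) = -0.000016
s₅ = 2.393021 − (-0.000016)·(0.001021)/(-0.002792) = 2.393015;  |Δ| = 0.000006
|s₅ − s₄| = 0.000006 < 10^{-4}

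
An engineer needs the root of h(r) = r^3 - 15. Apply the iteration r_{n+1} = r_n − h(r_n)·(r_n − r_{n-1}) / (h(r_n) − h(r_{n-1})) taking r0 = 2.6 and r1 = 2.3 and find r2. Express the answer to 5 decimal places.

h(2.6) = 2.5760000, h(2.3) = -2.8330000
r2 = 2.3000000 − (-2.8330000)·(2.3000000 − 2.6000000) / (-2.8330000 − 2.5760000) = 2.3000000 − (0.8499000)/(-5.4090000) = 2.4571270

2.45713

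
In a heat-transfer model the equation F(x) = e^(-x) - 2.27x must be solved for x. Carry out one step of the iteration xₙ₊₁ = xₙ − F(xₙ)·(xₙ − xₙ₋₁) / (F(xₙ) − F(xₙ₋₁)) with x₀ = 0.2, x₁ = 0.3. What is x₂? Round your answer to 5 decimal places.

F(0.2) = 0.3647308, F(0.3) = 0.0598182
x₂ = 0.3000000 − 0.0598182·(0.3000000 − 0.2000000) / (0.0598182 − 0.3647308) = 0.3000000 − (0.0059818)/(-0.3049125) = 0.3196182

0.31962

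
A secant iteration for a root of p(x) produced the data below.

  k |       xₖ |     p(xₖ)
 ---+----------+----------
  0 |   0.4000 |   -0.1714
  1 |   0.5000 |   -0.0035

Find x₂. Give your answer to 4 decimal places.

0.5021

x₂ = 0.5000 − (-0.0035)·(0.5000 − 0.4000) / (-0.0035 − (-0.1714))
   = 0.5000 − (-0.000350)/(0.167900) = 0.502085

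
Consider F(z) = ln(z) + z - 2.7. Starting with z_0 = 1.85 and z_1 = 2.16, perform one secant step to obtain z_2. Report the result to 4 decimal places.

F(1.85) = -0.234814, F(2.16) = 0.230108
z_2 = 2.160000 − 0.230108·(2.160000 − 1.850000) / (0.230108 − (-0.234814)) = 2.160000 − (0.071334)/(0.464923) = 2.006569

2.0066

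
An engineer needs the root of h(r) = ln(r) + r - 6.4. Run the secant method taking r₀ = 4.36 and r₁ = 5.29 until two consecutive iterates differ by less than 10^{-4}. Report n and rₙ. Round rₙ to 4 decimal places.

n = 4, rₙ = 4.8260

h(4.36) = -0.567528, h(5.29) = 0.555818
r₂ = 5.290000 − 0.555818·(0.930000)/(1.123346) = 4.829847;  |Δ| = 0.460153
h(4.829847) = 0.004662
r₃ = 4.829847 − 0.004662·(-0.460153)/(-0.551156) = 4.825955;  |Δ| = 0.003892
h(4.825955) = -0.000036
r₄ = 4.825955 − (-0.000036)·(-0.003892)/(-0.004698) = 4.825985;  |Δ| = 0.000030
|r₄ − r₃| = 0.000030 < 10^{-4}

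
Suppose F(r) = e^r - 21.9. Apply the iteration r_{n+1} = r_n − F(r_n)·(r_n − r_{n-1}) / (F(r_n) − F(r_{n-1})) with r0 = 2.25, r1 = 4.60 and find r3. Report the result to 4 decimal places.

F(2.25) = -12.412264, F(4.60) = 77.584316
r2 = 4.600000 − 77.584316·(4.600000 − 2.250000) / (77.584316 − (-12.412264)) = 4.600000 − (182.323142)/(89.996580) = 2.574110
F(2.574110) = -8.780360
r3 = 2.574110 − (-8.780360)·(2.574110 − 4.600000) / (-8.780360 − 77.584316) = 2.574110 − (17.788041)/(-86.364676) = 2.780075

2.7801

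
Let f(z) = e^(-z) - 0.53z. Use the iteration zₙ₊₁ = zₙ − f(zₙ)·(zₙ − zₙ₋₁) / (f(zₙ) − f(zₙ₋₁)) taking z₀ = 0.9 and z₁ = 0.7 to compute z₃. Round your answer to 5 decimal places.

0.82608

f(0.9) = -0.0704303, f(0.7) = 0.1255853
z₂ = 0.7000000 − 0.1255853·(0.7000000 − 0.9000000) / (0.1255853 − (-0.0704303)) = 0.7000000 − (-0.0251171)/(0.1960156) = 0.8281380
f(0.8281380) = -0.0020512
z₃ = 0.8281380 − (-0.0020512)·(0.8281380 − 0.7000000) / (-0.0020512 − 0.1255853) = 0.8281380 − (-0.0002628)/(-0.1276365) = 0.8260788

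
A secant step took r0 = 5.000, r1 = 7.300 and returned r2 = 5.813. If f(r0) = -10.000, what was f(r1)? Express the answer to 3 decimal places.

18.290

The secant line through (5.000, -10.000) and (7.300, f(r1)) crosses zero at r2 = 5.813.
So (5.000, -10.000), (7.300, f(r1)), (5.813, 0) are collinear:
f(r1) = -10.000 · (7.300 − 5.813) / (5.000 − 5.813) = -10.000 · (1.48700)/(-0.81300) = 18.29028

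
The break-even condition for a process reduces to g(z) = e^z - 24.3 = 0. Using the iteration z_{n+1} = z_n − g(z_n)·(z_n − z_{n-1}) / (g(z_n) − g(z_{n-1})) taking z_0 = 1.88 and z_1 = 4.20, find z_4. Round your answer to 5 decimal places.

3.29327

g(1.88) = -17.7464951, g(4.20) = 42.3863310
z_2 = 4.2000000 − 42.3863310·(4.2000000 − 1.8800000) / (42.3863310 − (-17.7464951)) = 4.2000000 − (98.3362880)/(60.1328262) = 2.5646821
g(2.5646821) = -11.3034741
z_3 = 2.5646821 − (-11.3034741)·(2.5646821 − 4.2000000) / (-11.3034741 − 42.3863310) = 2.5646821 − (18.4847737)/(-53.6898051) = 2.9089704
g(2.9089704) = -5.9620915
z_4 = 2.9089704 − (-5.9620915)·(2.9089704 − 2.5646821) / (-5.9620915 − (-11.3034741)) = 2.9089704 − (-2.0526786)/(5.3413826) = 3.2932677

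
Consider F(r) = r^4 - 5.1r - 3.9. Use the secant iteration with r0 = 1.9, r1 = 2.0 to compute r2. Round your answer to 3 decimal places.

1.923

F(1.9) = -0.55790, F(2.0) = 1.90000
r2 = 2.00000 − 1.90000·(2.00000 − 1.90000) / (1.90000 − (-0.55790)) = 2.00000 − (0.19000)/(2.45790) = 1.92270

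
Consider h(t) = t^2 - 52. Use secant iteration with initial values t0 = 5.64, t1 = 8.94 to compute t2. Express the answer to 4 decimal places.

7.0248

h(5.64) = -20.190400, h(8.94) = 27.923600
t2 = 8.940000 − 27.923600·(8.940000 − 5.640000) / (27.923600 − (-20.190400)) = 8.940000 − (92.147880)/(48.114000) = 7.024801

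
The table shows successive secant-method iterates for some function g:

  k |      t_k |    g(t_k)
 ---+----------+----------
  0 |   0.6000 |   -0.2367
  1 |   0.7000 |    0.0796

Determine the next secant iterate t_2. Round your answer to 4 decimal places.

t_2 = 0.7000 − 0.0796·(0.7000 − 0.6000) / (0.0796 − (-0.2367))
   = 0.7000 − (0.007960)/(0.316300) = 0.674834

0.6748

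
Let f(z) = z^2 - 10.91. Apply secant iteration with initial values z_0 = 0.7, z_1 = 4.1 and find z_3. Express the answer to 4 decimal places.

3.2536

f(0.7) = -10.420000, f(4.1) = 5.900000
z_2 = 4.100000 − 5.900000·(4.100000 − 0.700000) / (5.900000 − (-10.420000)) = 4.100000 − (20.060000)/(16.320000) = 2.870833
f(2.870833) = -2.668316
z_3 = 2.870833 − (-2.668316)·(2.870833 − 4.100000) / (-2.668316 − 5.900000) = 2.870833 − (3.279805)/(-8.568316) = 3.253616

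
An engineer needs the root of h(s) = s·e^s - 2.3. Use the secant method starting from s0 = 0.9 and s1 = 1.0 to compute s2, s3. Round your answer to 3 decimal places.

h(0.9) = -0.08636, h(1.0) = 0.41828
s2 = 1.00000 − 0.41828·(1.00000 − 0.90000) / (0.41828 − (-0.08636)) = 1.00000 − (0.04183)/(0.50464) = 0.91711
h(0.91711) = -0.00533
s3 = 0.91711 − (-0.00533)·(0.91711 − 1.00000) / (-0.00533 − 0.41828) = 0.91711 − (0.00044)/(-0.42361) = 0.91816

0.917, 0.918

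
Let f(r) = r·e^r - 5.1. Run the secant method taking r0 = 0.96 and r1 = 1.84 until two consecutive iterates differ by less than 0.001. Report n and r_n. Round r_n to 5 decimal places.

f(0.96) = -2.5927714, f(1.84) = 6.4856304
r2 = 1.8400000 − 6.4856304·(0.8800000)/(9.0784018) = 1.2113260;  |Δ| = 0.6286740
f(1.2113260) = -1.0324465
r3 = 1.2113260 − (-1.0324465)·(-0.6286740)/(-7.5180769) = 1.2976609;  |Δ| = 0.0863349
f(1.2976609) = -0.3496216
r4 = 1.2976609 − (-0.3496216)·(0.0863349)/(0.6828249) = 1.3418663;  |Δ| = 0.0442054
f(1.3418663) = 0.0342189
r5 = 1.3418663 − 0.0342189·(0.0442054)/(0.3838405) = 1.3379255;  |Δ| = 0.0039409
f(1.3379255) = -0.0009936
r6 = 1.3379255 − (-0.0009936)·(-0.0039409)/(-0.0352125) = 1.3380367;  |Δ| = 0.0001112
|r6 − r5| = 0.0001112 < 0.001

n = 6, r_n = 1.33804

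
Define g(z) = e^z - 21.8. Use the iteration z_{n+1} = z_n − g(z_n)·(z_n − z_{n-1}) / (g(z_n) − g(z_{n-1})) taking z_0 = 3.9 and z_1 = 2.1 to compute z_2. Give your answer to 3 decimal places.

2.695

g(3.9) = 27.60245, g(2.1) = -13.63383
z_2 = 2.10000 − (-13.63383)·(2.10000 − 3.90000) / (-13.63383 − 27.60245) = 2.10000 − (24.54089)/(-41.23628) = 2.69513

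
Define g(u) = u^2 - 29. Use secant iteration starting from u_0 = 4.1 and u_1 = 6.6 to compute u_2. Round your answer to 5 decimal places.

g(4.1) = -12.1900000, g(6.6) = 14.5600000
u_2 = 6.6000000 − 14.5600000·(6.6000000 − 4.1000000) / (14.5600000 − (-12.1900000)) = 6.6000000 − (36.4000000)/(26.7500000) = 5.2392523

5.23925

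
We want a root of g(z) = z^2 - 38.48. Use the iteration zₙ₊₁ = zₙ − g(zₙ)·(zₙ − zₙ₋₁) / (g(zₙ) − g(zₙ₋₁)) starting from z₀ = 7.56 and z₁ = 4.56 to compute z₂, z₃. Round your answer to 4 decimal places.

6.0193, 6.2318

g(7.56) = 18.673600, g(4.56) = -17.686400
z₂ = 4.560000 − (-17.686400)·(4.560000 − 7.560000) / (-17.686400 − 18.673600) = 4.560000 − (53.059200)/(-36.360000) = 6.019274
g(6.019274) = -2.248341
z₃ = 6.019274 − (-2.248341)·(6.019274 − 4.560000) / (-2.248341 − (-17.686400)) = 6.019274 − (-3.280946)/(15.438059) = 6.231797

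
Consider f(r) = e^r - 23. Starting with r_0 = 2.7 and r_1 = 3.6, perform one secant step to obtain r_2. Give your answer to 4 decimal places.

f(2.7) = -8.120268, f(3.6) = 13.598234
r_2 = 3.600000 − 13.598234·(3.600000 − 2.700000) / (13.598234 − (-8.120268)) = 3.600000 − (12.238411)/(21.718503) = 3.036498

3.0365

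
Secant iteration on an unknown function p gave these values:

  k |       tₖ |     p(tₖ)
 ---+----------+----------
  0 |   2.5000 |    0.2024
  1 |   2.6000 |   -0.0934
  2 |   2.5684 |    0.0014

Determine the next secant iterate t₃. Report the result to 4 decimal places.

t₃ = 2.5684 − 0.0014·(2.5684 − 2.6000) / (0.0014 − (-0.0934))
   = 2.5684 − (-0.000044)/(0.094800) = 2.568867

2.5689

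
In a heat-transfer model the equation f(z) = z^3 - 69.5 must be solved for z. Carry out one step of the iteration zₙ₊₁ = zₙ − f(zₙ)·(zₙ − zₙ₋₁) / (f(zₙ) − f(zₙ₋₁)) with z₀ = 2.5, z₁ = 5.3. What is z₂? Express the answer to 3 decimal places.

3.632

f(2.5) = -53.87500, f(5.3) = 79.37700
z₂ = 5.30000 − 79.37700·(5.30000 − 2.50000) / (79.37700 − (-53.87500)) = 5.30000 − (222.25560)/(133.25200) = 3.63207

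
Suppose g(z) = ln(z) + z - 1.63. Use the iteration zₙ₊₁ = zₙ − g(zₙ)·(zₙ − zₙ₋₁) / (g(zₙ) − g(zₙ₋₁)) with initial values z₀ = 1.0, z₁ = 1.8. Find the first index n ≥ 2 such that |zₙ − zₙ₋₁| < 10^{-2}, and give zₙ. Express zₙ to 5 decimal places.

g(1.0) = -0.6300000, g(1.8) = 0.7577867
z₂ = 1.8000000 − 0.7577867·(0.8000000)/(1.3877867) = 1.3631682;  |Δ| = 0.4368318
g(1.3631682) = 0.0429798
z₃ = 1.3631682 − 0.0429798·(-0.4368318)/(-0.7148069) = 1.3369025;  |Δ| = 0.0262657
g(1.3369025) = -0.0027422
z₄ = 1.3369025 − (-0.0027422)·(-0.0262657)/(-0.0457219) = 1.3384778;  |Δ| = 0.0015753
|z₄ − z₃| = 0.0015753 < 10^{-2}

n = 4, zₙ = 1.33848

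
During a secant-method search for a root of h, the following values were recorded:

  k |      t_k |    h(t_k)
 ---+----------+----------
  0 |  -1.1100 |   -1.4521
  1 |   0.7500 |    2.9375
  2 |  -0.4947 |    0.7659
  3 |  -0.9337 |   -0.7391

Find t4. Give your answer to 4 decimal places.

-0.7181

t4 = -0.9337 − (-0.7391)·(-0.9337 − (-0.4947)) / (-0.7391 − 0.7659)
   = -0.9337 − (0.324465)/(-1.505000) = -0.718109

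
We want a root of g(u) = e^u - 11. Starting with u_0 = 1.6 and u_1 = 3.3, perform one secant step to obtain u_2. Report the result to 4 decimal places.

g(1.6) = -6.046968, g(3.3) = 16.112639
u_2 = 3.300000 − 16.112639·(3.300000 − 1.600000) / (16.112639 − (-6.046968)) = 3.300000 − (27.391486)/(22.159606) = 2.063900

2.0639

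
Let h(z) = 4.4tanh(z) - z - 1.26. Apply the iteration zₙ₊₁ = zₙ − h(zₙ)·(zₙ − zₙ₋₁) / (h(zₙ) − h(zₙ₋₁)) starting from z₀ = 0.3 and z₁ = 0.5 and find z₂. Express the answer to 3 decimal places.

h(0.3) = -0.27822, h(0.5) = 0.27332
z₂ = 0.50000 − 0.27332·(0.50000 − 0.30000) / (0.27332 − (-0.27822)) = 0.50000 − (0.05466)/(0.55154) = 0.40089

0.401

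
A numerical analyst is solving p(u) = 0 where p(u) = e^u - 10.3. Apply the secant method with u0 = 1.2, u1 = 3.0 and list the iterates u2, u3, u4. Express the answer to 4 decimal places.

p(1.2) = -6.979883, p(3.0) = 9.785537
u2 = 3.000000 − 9.785537·(3.000000 − 1.200000) / (9.785537 − (-6.979883)) = 3.000000 − (17.613966)/(16.765420) = 1.949387
p(1.949387) = -3.275619
u3 = 1.949387 − (-3.275619)·(1.949387 − 3.000000) / (-3.275619 − 9.785537) = 1.949387 − (3.441408)/(-13.061156) = 2.212871
p(2.212871) = -1.158072
u4 = 2.212871 − (-1.158072)·(2.212871 − 1.949387) / (-1.158072 − (-3.275619)) = 2.212871 − (-0.305134)/(2.117546) = 2.356969

1.9494, 2.2129, 2.3570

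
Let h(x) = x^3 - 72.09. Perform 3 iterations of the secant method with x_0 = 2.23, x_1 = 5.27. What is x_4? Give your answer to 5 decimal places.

4.18245

h(2.23) = -61.0004330, h(5.27) = 74.2731830
x_2 = 5.2700000 − 74.2731830·(5.2700000 − 2.2300000) / (74.2731830 − (-61.0004330)) = 5.2700000 − (225.7904763)/(135.2736160) = 3.6008609
h(3.6008609) = -25.4005187
x_3 = 3.6008609 − (-25.4005187)·(3.6008609 − 5.2700000) / (-25.4005187 − 74.2731830) = 3.6008609 − (42.3969979)/(-99.6737017) = 4.0262189
h(4.0262189) = -6.8232278
x_4 = 4.0262189 − (-6.8232278)·(4.0262189 − 3.6008609) / (-6.8232278 − (-25.4005187)) = 4.0262189 − (-2.9023140)/(18.5772908) = 4.1824480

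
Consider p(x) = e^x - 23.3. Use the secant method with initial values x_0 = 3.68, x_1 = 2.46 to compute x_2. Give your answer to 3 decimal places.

p(3.68) = 16.34639, p(2.46) = -11.59519
x_2 = 2.46000 − (-11.59519)·(2.46000 − 3.68000) / (-11.59519 − 16.34639) = 2.46000 − (14.14613)/(-27.94158) = 2.96628

2.966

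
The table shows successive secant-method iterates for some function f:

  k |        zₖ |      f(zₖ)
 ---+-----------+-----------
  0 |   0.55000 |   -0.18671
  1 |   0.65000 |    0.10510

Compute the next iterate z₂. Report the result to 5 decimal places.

z₂ = 0.65000 − 0.10510·(0.65000 − 0.55000) / (0.10510 − (-0.18671))
   = 0.65000 − (0.0105100)/(0.2918100) = 0.6139834

0.61398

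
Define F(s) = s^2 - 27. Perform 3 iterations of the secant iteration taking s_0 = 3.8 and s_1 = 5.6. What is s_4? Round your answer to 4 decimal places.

F(3.8) = -12.560000, F(5.6) = 4.360000
s_2 = 5.600000 − 4.360000·(5.600000 − 3.800000) / (4.360000 − (-12.560000)) = 5.600000 − (7.848000)/(16.920000) = 5.136170
F(5.136170) = -0.619756
s_3 = 5.136170 − (-0.619756)·(5.136170 − 5.600000) / (-0.619756 − 4.360000) = 5.136170 − (0.287461)/(-4.979756) = 5.193896
F(5.193896) = -0.023443
s_4 = 5.193896 − (-0.023443)·(5.193896 − 5.136170) / (-0.023443 − (-0.619756)) = 5.193896 − (-0.001353)/(0.596313) = 5.196166

5.1962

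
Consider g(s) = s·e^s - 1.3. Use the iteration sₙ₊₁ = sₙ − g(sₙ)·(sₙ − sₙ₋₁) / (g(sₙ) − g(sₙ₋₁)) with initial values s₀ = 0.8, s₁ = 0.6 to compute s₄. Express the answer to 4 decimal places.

g(0.8) = 0.480433, g(0.6) = -0.206729
s₂ = 0.600000 − (-0.206729)·(0.600000 − 0.800000) / (-0.206729 − 0.480433) = 0.600000 − (0.041346)/(-0.687161) = 0.660169
g(0.660169) = -0.022495
s₃ = 0.660169 − (-0.022495)·(0.660169 − 0.600000) / (-0.022495 − (-0.206729)) = 0.660169 − (-0.001353)/(0.184234) = 0.667515
g(0.667515) = 0.001246
s₄ = 0.667515 − 0.001246·(0.667515 − 0.660169) / (0.001246 − (-0.022495)) = 0.667515 − (0.000009)/(0.023741) = 0.667130

0.6671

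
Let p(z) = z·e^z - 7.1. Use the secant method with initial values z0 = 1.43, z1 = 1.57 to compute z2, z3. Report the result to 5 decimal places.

p(1.43) = -1.1244602, p(1.57) = 0.4464377
z2 = 1.5700000 − 0.4464377·(1.5700000 − 1.4300000) / (0.4464377 − (-1.1244602)) = 1.5700000 − (0.0625013)/(1.5708978) = 1.5302130
p(1.5302130) = -0.0317001
z3 = 1.5302130 − (-0.0317001)·(1.5302130 − 1.5700000) / (-0.0317001 − 0.4464377) = 1.5302130 − (0.0012613)/(-0.4781378) = 1.5328509

1.53021, 1.53285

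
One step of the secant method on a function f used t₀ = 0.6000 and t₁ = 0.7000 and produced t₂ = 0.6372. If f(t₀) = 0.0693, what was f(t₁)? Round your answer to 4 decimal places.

The secant line through (0.6000, 0.0693) and (0.7000, f(t₁)) crosses zero at t₂ = 0.6372.
So (0.6000, 0.0693), (0.7000, f(t₁)), (0.6372, 0) are collinear:
f(t₁) = 0.0693 · (0.7000 − 0.6372) / (0.6000 − 0.6372) = 0.0693 · (0.062800)/(-0.037200) = -0.116990

-0.1170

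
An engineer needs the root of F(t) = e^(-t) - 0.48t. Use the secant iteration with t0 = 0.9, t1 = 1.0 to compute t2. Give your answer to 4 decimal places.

0.8707

F(0.9) = -0.025430, F(1.0) = -0.112121
t2 = 1.000000 − (-0.112121)·(1.000000 − 0.900000) / (-0.112121 − (-0.025430)) = 1.000000 − (-0.011212)/(-0.086690) = 0.870665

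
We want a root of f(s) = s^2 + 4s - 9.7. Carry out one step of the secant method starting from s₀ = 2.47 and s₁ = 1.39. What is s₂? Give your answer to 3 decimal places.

f(2.47) = 6.28090, f(1.39) = -2.20790
s₂ = 1.39000 − (-2.20790)·(1.39000 − 2.47000) / (-2.20790 − 6.28090) = 1.39000 − (2.38453)/(-8.48880) = 1.67090

1.671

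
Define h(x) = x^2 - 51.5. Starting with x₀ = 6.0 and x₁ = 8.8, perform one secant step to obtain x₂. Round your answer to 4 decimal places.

h(6.0) = -15.500000, h(8.8) = 25.940000
x₂ = 8.800000 − 25.940000·(8.800000 − 6.000000) / (25.940000 − (-15.500000)) = 8.800000 − (72.632000)/(41.440000) = 7.047297

7.0473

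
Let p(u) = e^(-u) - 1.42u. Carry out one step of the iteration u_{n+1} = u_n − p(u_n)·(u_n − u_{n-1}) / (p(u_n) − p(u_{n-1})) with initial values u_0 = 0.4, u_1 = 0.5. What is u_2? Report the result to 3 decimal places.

0.450

p(0.4) = 0.10232, p(0.5) = -0.10347
u_2 = 0.50000 − (-0.10347)·(0.50000 − 0.40000) / (-0.10347 − 0.10232) = 0.50000 − (-0.01035)/(-0.20579) = 0.44972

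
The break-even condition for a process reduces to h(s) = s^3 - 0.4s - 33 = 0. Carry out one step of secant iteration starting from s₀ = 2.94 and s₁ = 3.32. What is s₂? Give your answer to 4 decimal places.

3.2419

h(2.94) = -8.763816, h(3.32) = 2.266368
s₂ = 3.320000 − 2.266368·(3.320000 − 2.940000) / (2.266368 − (-8.763816)) = 3.320000 − (0.861220)/(11.030184) = 3.241922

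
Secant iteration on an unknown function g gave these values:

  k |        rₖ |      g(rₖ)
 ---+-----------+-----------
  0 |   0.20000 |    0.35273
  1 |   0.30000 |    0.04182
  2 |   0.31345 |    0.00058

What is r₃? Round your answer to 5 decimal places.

r₃ = 0.31345 − 0.00058·(0.31345 − 0.30000) / (0.00058 − 0.04182)
   = 0.31345 − (0.0000078)/(-0.0412400) = 0.3136392

0.31364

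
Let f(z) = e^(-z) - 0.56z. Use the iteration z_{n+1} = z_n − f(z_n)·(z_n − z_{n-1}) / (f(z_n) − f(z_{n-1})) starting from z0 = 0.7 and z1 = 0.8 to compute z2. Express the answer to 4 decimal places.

f(0.7) = 0.104585, f(0.8) = 0.001329
z2 = 0.800000 − 0.001329·(0.800000 − 0.700000) / (0.001329 − 0.104585) = 0.800000 − (0.000133)/(-0.103256) = 0.801287

0.8013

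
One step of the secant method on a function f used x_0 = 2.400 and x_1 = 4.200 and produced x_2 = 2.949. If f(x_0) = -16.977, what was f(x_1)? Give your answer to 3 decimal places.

The secant line through (2.400, -16.977) and (4.200, f(x_1)) crosses zero at x_2 = 2.949.
So (2.400, -16.977), (4.200, f(x_1)), (2.949, 0) are collinear:
f(x_1) = -16.977 · (4.200 − 2.949) / (2.400 − 2.949) = -16.977 · (1.25100)/(-0.54900) = 38.68530

38.685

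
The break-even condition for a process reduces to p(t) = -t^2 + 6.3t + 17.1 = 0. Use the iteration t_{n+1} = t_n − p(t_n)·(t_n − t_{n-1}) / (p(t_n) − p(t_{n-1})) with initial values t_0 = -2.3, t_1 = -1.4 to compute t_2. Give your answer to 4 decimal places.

p(-2.3) = -2.680000, p(-1.4) = 6.320000
t_2 = -1.400000 − 6.320000·(-1.400000 − (-2.300000)) / (6.320000 − (-2.680000)) = -1.400000 − (5.688000)/(9.000000) = -2.032000

-2.0320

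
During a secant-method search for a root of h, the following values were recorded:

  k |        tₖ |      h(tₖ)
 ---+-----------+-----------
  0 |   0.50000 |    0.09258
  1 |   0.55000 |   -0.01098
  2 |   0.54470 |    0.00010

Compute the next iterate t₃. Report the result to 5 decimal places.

t₃ = 0.54470 − 0.00010·(0.54470 − 0.55000) / (0.00010 − (-0.01098))
   = 0.54470 − (-0.0000005)/(0.0110800) = 0.5447478

0.54475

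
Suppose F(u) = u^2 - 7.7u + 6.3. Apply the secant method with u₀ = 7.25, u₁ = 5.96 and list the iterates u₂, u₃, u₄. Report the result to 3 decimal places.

6.699, 6.781, 6.769

F(7.25) = 3.03750, F(5.96) = -4.07040
u₂ = 5.96000 − (-4.07040)·(5.96000 − 7.25000) / (-4.07040 − 3.03750) = 5.96000 − (5.25082)/(-7.10790) = 6.69873
F(6.69873) = -0.40724
u₃ = 6.69873 − (-0.40724)·(6.69873 − 5.96000) / (-0.40724 − (-4.07040)) = 6.69873 − (-0.30084)/(3.66316) = 6.78086
F(6.78086) = 0.06741
u₄ = 6.78086 − 0.06741·(6.78086 − 6.69873) / (0.06741 − (-0.40724)) = 6.78086 − (0.00554)/(0.47465) = 6.76919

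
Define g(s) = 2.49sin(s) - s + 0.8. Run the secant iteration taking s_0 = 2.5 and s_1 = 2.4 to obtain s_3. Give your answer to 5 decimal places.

2.42864

g(2.5) = -0.2098044, g(2.4) = 0.0819033
s_2 = 2.4000000 − 0.0819033·(2.4000000 − 2.5000000) / (0.0819033 − (-0.2098044)) = 2.4000000 − (-0.0081903)/(0.2917077) = 2.4280772
g(2.4280772) = 0.0016172
s_3 = 2.4280772 − 0.0016172·(2.4280772 − 2.4000000) / (0.0016172 − 0.0819033) = 2.4280772 − (0.0000454)/(-0.0802861) = 2.4286427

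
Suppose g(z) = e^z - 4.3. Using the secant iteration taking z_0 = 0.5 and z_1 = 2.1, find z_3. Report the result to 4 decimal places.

g(0.5) = -2.651279, g(2.1) = 3.866170
z_2 = 2.100000 − 3.866170·(2.100000 − 0.500000) / (3.866170 − (-2.651279)) = 2.100000 − (6.185872)/(6.517449) = 1.150875
g(1.150875) = -1.139042
z_3 = 1.150875 − (-1.139042)·(1.150875 − 2.100000) / (-1.139042 − 3.866170) = 1.150875 − (1.081093)/(-5.005212) = 1.366869

1.3669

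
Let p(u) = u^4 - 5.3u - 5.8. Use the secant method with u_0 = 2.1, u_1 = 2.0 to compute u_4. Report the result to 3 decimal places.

2.015

p(2.1) = 2.51810, p(2.0) = -0.40000
u_2 = 2.00000 − (-0.40000)·(2.00000 − 2.10000) / (-0.40000 − 2.51810) = 2.00000 − (0.04000)/(-2.91810) = 2.01371
p(2.01371) = -0.02948
u_3 = 2.01371 − (-0.02948)·(2.01371 − 2.00000) / (-0.02948 − (-0.40000)) = 2.01371 − (-0.00040)/(0.37052) = 2.01480
p(2.01480) = 0.00039
u_4 = 2.01480 − 0.00039·(2.01480 − 2.01371) / (0.00039 − (-0.02948)) = 2.01480 − (0.00000)/(0.02987) = 2.01478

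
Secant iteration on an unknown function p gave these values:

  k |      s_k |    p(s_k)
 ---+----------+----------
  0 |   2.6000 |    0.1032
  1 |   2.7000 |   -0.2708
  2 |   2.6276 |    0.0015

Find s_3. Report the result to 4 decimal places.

2.6280

s_3 = 2.6276 − 0.0015·(2.6276 − 2.7000) / (0.0015 − (-0.2708))
   = 2.6276 − (-0.000109)/(0.272300) = 2.627999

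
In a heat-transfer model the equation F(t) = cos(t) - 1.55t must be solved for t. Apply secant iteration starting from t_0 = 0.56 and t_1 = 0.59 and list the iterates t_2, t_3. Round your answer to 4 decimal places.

0.5501, 0.5500

F(0.56) = -0.020745, F(0.59) = -0.083559
t_2 = 0.590000 − (-0.083559)·(0.590000 − 0.560000) / (-0.083559 − (-0.020745)) = 0.590000 − (-0.002507)/(-0.062814) = 0.550092
F(0.550092) = -0.000167
t_3 = 0.550092 − (-0.000167)·(0.550092 − 0.590000) / (-0.000167 − (-0.083559)) = 0.550092 − (0.000007)/(0.083393) = 0.550012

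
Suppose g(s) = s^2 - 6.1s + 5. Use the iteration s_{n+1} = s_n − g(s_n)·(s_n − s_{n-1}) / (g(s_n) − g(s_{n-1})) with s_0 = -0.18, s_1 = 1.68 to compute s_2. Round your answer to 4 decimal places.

g(-0.18) = 6.130400, g(1.68) = -2.425600
s_2 = 1.680000 − (-2.425600)·(1.680000 − (-0.180000)) / (-2.425600 − 6.130400) = 1.680000 − (-4.511616)/(-8.556000) = 1.152696

1.1527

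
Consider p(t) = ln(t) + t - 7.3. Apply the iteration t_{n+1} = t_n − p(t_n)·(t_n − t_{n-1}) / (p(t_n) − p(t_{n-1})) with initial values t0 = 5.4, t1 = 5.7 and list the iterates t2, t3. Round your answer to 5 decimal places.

p(5.4) = -0.2136010, p(5.7) = 0.1404662
t2 = 5.7000000 − 0.1404662·(5.7000000 − 5.4000000) / (0.1404662 − (-0.2136010)) = 5.7000000 − (0.0421399)/(0.3540672) = 5.5809835
p(5.5809835) = 0.0003485
t3 = 5.5809835 − 0.0003485·(5.5809835 − 5.7000000) / (0.0003485 − 0.1404662) = 5.5809835 − (-0.0000415)/(-0.1401177) = 5.5806875

5.58098, 5.58069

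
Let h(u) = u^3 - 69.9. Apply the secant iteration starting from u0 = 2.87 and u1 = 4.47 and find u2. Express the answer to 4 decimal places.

h(2.87) = -46.260097, h(4.47) = 19.414623
u2 = 4.470000 − 19.414623·(4.470000 − 2.870000) / (19.414623 − (-46.260097)) = 4.470000 − (31.063397)/(65.674720) = 3.997011

3.9970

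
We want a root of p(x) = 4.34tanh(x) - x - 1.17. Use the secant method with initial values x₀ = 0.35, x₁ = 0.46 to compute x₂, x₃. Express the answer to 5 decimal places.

0.37229, 0.37127

p(0.35) = -0.0601301, p(0.46) = 0.2365655
x₂ = 0.4600000 − 0.2365655·(0.4600000 − 0.3500000) / (0.2365655 − (-0.0601301)) = 0.4600000 − (0.0260222)/(0.2966956) = 0.3722933
p(0.3722933) = 0.0027293
x₃ = 0.3722933 − 0.0027293·(0.3722933 − 0.4600000) / (0.0027293 − 0.2365655) = 0.3722933 − (-0.0002394)/(-0.2338362) = 0.3712696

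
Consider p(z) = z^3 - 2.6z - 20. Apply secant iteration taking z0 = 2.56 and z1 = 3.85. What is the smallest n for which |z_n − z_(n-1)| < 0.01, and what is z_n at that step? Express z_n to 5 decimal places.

p(2.56) = -9.8787840, p(3.85) = 27.0566250
z2 = 3.8500000 − 27.0566250·(1.2900000)/(36.9354090) = 2.9050248;  |Δ| = 0.9449752
p(2.9050248) = -3.0370694
z3 = 2.9050248 − (-3.0370694)·(-0.9449752)/(-30.0936944) = 3.0003921;  |Δ| = 0.0953673
p(3.0003921) = -0.7904311
z4 = 3.0003921 − (-0.7904311)·(0.0953673)/(2.2466384) = 3.0339450;  |Δ| = 0.0335529
p(3.0339450) = 0.0386686
z5 = 3.0339450 − 0.0386686·(0.0335529)/(0.8290996) = 3.0323802;  |Δ| = 0.0015649
|z5 − z4| = 0.0015649 < 0.01

n = 5, z_n = 3.03238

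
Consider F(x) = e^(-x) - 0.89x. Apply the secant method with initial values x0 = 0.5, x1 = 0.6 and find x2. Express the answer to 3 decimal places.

0.610

F(0.5) = 0.16153, F(0.6) = 0.01481
x2 = 0.60000 − 0.01481·(0.60000 − 0.50000) / (0.01481 − 0.16153) = 0.60000 − (0.00148)/(-0.14672) = 0.61010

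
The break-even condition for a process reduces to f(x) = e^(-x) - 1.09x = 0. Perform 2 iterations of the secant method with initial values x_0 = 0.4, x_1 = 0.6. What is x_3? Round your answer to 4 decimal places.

f(0.4) = 0.234320, f(0.6) = -0.105188
x_2 = 0.600000 − (-0.105188)·(0.600000 − 0.400000) / (-0.105188 − 0.234320) = 0.600000 − (-0.021038)/(-0.339508) = 0.538035
f(0.538035) = -0.002564
x_3 = 0.538035 − (-0.002564)·(0.538035 − 0.600000) / (-0.002564 − (-0.105188)) = 0.538035 − (0.000159)/(0.102625) = 0.536487

0.5365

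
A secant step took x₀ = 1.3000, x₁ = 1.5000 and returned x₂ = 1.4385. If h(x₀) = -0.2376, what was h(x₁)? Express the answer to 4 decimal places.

The secant line through (1.3000, -0.2376) and (1.5000, h(x₁)) crosses zero at x₂ = 1.4385.
So (1.3000, -0.2376), (1.5000, h(x₁)), (1.4385, 0) are collinear:
h(x₁) = -0.2376 · (1.5000 − 1.4385) / (1.3000 − 1.4385) = -0.2376 · (0.061500)/(-0.138500) = 0.105505

0.1055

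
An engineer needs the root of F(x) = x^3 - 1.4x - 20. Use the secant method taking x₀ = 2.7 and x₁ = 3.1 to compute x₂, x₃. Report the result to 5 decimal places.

2.87164, 2.88504

F(2.7) = -4.0970000, F(3.1) = 5.4510000
x₂ = 3.1000000 − 5.4510000·(3.1000000 − 2.7000000) / (5.4510000 − (-4.0970000)) = 3.1000000 − (2.1804000)/(9.5480000) = 2.8716380
F(2.8716380) = -0.3398900
x₃ = 2.8716380 − (-0.3398900)·(2.8716380 − 3.1000000) / (-0.3398900 − 5.4510000) = 2.8716380 − (0.0776180)/(-5.7908900) = 2.8850415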